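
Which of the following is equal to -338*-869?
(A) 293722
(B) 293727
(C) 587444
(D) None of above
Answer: A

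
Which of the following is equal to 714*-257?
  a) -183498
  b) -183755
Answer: a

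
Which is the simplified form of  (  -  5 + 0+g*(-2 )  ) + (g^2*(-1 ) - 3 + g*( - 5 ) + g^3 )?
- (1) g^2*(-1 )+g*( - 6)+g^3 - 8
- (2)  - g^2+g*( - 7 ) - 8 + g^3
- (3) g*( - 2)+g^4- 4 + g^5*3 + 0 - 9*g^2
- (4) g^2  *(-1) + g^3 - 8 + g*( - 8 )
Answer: 2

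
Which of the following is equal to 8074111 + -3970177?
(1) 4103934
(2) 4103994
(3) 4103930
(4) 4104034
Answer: 1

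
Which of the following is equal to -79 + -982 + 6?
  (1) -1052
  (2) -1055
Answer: 2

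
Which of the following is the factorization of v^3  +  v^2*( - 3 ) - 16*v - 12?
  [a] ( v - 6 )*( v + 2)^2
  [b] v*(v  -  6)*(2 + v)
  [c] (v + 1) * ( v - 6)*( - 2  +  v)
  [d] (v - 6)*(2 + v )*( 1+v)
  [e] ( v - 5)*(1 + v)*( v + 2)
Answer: d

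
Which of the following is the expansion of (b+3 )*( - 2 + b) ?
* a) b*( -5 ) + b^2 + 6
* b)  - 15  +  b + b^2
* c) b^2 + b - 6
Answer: c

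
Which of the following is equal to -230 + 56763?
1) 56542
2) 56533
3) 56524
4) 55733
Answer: 2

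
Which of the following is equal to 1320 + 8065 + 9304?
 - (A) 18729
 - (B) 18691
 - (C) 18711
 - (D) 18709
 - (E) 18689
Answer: E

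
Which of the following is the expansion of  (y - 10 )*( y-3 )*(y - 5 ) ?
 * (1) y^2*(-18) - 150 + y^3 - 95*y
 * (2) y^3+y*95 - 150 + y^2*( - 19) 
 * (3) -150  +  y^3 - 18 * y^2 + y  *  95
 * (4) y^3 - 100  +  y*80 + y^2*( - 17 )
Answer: 3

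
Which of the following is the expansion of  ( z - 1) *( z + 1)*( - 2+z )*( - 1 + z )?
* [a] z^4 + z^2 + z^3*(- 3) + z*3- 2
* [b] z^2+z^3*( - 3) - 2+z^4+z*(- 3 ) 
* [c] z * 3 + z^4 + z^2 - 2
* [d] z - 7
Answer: a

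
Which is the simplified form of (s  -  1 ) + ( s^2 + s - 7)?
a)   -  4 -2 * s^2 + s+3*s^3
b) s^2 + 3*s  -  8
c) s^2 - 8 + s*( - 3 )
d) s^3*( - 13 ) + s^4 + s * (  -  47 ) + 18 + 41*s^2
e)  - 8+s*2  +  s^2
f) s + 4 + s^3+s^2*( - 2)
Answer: e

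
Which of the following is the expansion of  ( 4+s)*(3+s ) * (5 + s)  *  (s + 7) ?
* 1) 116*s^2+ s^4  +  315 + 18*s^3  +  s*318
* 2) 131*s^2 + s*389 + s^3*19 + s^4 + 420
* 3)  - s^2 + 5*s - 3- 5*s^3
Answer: 2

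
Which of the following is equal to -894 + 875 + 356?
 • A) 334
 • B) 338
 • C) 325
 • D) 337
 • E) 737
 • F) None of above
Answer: D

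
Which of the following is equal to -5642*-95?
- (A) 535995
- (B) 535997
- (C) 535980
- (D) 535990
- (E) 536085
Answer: D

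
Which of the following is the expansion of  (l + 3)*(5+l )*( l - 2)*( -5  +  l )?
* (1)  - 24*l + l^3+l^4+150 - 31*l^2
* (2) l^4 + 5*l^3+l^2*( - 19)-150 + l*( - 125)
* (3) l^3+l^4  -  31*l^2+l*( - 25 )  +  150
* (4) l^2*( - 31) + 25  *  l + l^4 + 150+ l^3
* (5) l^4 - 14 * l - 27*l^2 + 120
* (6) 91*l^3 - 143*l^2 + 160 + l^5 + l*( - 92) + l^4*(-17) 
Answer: 3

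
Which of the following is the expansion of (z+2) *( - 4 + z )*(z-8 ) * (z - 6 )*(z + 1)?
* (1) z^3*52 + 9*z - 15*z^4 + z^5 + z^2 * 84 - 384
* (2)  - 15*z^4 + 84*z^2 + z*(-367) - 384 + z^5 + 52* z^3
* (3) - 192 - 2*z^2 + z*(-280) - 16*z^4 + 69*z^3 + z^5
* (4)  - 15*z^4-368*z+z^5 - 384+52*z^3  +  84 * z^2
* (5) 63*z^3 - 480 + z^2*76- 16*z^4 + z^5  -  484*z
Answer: 4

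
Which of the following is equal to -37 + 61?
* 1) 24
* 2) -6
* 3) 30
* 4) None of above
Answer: 1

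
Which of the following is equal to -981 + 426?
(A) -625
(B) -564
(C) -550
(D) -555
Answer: D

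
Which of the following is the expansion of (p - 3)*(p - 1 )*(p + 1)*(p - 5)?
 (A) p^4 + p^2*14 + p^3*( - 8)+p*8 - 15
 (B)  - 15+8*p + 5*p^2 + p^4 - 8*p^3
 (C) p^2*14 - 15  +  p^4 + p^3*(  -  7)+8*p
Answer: A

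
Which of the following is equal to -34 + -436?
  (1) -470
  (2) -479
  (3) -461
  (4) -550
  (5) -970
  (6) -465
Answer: 1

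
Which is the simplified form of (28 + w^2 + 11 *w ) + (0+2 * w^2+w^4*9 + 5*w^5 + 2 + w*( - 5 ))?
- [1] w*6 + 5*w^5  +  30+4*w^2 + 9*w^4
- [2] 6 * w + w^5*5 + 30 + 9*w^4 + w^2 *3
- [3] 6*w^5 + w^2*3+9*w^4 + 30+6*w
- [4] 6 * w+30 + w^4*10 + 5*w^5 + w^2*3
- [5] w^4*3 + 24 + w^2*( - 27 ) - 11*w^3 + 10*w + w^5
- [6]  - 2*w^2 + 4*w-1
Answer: 2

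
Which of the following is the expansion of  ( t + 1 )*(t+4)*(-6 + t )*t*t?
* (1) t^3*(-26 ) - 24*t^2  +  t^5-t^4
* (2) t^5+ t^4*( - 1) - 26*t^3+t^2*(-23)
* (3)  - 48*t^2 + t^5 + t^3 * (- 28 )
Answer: 1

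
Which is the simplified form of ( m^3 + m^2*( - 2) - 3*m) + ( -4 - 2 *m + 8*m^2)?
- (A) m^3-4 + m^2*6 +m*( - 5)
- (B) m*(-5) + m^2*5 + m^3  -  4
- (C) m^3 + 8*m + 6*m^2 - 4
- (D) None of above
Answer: A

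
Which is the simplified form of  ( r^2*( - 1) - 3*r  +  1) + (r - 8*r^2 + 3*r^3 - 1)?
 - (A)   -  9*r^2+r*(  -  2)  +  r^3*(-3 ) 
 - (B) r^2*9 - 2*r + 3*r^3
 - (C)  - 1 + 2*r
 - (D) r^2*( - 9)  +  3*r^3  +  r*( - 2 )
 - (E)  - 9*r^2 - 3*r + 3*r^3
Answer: D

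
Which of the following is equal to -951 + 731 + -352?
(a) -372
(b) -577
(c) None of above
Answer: c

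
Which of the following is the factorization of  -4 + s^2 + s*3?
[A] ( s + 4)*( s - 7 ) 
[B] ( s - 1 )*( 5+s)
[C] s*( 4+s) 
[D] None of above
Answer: D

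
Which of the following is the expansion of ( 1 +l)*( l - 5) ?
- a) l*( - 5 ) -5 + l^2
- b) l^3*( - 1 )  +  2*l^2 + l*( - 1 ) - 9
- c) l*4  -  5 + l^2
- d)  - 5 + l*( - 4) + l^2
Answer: d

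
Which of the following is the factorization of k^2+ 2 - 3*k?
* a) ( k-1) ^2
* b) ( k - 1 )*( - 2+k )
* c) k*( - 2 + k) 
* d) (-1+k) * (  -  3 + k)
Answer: b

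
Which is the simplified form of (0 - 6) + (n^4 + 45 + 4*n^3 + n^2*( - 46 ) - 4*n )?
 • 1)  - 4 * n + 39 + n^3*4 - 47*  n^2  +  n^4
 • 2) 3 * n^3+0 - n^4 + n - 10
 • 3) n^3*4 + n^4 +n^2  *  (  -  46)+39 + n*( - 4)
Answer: 3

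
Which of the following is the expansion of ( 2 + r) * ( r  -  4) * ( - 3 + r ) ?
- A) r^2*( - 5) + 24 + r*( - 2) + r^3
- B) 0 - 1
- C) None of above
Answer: A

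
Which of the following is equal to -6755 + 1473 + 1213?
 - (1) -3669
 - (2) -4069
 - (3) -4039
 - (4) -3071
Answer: 2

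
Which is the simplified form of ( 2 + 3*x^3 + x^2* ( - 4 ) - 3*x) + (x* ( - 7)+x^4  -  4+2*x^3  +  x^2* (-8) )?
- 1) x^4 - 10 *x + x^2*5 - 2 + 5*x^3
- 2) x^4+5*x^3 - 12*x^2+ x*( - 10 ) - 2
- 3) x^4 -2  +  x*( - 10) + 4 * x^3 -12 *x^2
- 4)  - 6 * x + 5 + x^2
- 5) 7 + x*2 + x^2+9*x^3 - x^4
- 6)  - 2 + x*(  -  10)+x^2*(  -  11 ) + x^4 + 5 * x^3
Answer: 2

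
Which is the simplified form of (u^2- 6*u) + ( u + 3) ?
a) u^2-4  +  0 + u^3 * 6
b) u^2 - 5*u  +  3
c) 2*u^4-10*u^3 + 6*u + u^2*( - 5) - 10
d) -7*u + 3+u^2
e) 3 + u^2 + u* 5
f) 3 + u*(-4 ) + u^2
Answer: b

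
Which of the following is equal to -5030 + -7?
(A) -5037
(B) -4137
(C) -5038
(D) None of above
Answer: A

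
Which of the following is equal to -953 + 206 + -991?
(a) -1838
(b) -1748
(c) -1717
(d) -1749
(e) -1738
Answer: e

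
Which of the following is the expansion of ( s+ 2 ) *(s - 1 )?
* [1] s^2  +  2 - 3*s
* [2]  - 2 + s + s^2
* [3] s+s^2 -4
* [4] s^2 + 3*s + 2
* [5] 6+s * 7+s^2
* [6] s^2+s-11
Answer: 2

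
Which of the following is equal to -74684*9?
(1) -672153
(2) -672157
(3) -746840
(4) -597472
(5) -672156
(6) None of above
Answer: 5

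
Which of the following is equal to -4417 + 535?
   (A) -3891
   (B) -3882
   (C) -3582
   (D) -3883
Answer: B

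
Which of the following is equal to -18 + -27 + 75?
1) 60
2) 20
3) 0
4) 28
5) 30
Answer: 5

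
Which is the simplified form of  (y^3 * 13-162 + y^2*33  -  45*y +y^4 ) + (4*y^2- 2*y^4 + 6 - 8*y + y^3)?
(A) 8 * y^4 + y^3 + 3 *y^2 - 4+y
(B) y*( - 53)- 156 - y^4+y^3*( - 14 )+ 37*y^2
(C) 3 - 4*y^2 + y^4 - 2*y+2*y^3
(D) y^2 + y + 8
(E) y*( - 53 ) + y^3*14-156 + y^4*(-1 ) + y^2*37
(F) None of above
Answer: E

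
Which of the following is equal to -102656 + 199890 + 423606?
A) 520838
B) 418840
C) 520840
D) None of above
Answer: C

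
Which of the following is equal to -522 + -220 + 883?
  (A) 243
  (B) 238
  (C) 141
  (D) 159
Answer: C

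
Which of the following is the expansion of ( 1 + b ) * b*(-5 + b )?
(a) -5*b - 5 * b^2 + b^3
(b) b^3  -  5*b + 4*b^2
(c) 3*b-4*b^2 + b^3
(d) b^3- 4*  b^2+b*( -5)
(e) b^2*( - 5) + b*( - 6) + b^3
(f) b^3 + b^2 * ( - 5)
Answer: d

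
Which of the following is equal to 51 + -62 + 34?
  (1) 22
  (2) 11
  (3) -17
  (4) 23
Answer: 4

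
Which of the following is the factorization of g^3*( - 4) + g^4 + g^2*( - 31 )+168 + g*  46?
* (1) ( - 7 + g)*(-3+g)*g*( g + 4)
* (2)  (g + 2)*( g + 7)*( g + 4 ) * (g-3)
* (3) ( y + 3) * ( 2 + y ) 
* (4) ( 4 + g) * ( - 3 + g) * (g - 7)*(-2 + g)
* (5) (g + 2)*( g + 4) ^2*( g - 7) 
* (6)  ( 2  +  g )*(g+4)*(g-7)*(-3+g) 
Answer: 6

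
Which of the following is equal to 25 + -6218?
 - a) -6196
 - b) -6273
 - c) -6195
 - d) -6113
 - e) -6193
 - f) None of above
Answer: e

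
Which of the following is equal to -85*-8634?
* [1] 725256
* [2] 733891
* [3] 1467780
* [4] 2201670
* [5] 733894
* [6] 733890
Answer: 6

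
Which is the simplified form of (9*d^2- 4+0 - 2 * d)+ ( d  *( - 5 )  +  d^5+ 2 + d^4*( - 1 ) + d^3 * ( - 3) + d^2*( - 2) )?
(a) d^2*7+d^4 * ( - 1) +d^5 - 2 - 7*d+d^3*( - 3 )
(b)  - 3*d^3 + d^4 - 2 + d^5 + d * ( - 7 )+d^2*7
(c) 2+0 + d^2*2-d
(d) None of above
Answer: a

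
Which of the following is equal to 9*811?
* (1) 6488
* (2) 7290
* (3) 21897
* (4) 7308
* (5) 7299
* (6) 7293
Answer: 5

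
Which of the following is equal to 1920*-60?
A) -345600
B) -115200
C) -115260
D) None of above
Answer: B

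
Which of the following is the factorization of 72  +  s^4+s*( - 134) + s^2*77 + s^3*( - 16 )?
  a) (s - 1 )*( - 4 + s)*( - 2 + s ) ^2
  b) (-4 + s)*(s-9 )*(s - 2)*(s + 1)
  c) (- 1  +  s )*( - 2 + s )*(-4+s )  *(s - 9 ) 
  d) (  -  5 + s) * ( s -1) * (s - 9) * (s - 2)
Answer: c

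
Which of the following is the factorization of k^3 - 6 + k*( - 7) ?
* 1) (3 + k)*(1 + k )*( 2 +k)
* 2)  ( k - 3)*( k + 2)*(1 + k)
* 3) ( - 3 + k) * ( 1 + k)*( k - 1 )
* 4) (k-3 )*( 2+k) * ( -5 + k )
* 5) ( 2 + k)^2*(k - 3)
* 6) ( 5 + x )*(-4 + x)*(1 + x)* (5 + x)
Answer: 2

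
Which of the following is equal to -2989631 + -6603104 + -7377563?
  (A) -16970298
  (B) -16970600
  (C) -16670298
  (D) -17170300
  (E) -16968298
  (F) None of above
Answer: A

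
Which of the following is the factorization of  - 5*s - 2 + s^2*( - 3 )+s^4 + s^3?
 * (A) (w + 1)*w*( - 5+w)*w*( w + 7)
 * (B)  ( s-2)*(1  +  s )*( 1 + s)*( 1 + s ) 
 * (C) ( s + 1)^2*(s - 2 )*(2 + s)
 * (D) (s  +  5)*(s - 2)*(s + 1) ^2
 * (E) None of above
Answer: B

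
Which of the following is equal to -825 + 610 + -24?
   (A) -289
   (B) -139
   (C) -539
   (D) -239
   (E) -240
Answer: D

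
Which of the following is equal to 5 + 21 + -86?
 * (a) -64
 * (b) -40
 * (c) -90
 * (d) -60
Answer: d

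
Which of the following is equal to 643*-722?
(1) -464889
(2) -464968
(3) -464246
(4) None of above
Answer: 3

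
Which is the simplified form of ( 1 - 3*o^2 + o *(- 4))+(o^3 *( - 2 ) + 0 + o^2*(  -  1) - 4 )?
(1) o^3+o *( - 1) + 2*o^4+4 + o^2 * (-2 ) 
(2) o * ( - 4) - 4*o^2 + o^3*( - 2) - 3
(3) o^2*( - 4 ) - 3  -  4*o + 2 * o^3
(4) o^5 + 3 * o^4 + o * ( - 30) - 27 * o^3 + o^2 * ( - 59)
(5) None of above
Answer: 2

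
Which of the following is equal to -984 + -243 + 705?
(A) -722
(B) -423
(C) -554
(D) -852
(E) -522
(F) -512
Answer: E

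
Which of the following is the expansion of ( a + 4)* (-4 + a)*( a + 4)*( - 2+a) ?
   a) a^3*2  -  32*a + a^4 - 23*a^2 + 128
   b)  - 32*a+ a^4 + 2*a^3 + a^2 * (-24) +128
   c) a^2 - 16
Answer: b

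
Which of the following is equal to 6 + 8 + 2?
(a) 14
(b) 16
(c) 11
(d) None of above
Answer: b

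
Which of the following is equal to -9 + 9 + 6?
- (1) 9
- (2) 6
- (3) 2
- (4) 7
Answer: 2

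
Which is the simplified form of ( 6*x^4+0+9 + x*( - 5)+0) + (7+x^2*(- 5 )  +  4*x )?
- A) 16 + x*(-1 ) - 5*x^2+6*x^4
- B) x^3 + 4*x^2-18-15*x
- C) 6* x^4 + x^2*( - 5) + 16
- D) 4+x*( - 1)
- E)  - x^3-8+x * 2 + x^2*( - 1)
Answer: A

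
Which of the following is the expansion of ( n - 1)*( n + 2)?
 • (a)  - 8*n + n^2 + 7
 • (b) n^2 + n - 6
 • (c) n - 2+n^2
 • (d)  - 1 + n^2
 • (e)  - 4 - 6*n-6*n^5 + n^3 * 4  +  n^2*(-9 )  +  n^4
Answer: c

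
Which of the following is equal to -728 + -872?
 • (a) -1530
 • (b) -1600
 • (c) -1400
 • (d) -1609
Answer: b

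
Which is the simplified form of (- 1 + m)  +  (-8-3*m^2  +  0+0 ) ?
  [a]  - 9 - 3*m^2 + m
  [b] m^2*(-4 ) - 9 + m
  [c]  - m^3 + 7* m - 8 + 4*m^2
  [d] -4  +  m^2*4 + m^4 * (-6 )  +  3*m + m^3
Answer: a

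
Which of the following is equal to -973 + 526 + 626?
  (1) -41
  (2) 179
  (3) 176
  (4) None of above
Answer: 2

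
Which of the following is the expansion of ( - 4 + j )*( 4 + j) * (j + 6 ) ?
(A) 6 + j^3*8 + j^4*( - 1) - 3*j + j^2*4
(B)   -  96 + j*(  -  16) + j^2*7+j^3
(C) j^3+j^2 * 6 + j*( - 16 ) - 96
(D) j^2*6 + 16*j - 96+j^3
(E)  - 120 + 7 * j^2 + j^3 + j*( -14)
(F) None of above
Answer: C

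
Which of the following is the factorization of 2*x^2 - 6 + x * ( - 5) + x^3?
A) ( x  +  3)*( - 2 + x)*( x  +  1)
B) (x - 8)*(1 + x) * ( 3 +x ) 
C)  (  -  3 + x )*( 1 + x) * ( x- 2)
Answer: A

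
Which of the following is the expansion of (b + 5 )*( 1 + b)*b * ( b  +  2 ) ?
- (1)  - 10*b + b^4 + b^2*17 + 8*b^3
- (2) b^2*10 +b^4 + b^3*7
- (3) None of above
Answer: 3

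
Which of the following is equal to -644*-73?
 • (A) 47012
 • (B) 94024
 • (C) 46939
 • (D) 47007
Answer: A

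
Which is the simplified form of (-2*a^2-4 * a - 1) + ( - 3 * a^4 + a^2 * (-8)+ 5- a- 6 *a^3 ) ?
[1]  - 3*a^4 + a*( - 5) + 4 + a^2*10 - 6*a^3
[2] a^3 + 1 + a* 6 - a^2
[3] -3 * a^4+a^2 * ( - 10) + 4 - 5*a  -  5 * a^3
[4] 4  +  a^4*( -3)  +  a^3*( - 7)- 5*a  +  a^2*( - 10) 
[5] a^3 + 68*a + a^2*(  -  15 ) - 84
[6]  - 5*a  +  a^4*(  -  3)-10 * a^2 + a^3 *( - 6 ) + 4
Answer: 6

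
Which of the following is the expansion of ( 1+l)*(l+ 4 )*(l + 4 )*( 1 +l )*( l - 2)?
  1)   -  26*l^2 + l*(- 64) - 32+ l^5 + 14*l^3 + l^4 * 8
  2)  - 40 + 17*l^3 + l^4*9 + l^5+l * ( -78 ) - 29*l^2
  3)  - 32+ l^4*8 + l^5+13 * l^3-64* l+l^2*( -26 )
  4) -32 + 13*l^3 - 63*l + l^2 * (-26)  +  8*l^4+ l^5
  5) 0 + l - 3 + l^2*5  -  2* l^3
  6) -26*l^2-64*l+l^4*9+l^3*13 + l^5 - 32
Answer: 3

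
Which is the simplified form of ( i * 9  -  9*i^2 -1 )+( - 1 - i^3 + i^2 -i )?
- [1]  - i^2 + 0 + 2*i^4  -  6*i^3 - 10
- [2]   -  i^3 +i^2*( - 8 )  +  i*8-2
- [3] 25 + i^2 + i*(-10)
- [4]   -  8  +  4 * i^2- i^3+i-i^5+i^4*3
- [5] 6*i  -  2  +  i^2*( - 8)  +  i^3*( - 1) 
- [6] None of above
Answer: 2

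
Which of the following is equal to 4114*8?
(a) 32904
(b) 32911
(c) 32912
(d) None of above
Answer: c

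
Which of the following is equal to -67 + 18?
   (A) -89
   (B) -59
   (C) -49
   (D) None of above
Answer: C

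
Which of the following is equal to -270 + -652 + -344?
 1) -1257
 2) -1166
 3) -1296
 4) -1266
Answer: 4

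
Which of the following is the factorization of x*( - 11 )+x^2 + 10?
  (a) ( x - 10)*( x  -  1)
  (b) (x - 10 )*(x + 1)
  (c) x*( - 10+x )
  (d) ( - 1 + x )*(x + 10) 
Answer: a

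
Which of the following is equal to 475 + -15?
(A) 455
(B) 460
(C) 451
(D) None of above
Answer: B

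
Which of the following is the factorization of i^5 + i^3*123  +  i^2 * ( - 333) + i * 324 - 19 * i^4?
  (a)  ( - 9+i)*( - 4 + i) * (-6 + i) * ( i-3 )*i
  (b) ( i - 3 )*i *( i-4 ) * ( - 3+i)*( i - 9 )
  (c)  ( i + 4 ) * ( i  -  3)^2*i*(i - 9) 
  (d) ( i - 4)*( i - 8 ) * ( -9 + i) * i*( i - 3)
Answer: b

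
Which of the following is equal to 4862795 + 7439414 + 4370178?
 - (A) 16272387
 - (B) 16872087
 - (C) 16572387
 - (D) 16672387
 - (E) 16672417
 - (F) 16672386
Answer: D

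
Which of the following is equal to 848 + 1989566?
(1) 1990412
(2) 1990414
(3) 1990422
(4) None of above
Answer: 2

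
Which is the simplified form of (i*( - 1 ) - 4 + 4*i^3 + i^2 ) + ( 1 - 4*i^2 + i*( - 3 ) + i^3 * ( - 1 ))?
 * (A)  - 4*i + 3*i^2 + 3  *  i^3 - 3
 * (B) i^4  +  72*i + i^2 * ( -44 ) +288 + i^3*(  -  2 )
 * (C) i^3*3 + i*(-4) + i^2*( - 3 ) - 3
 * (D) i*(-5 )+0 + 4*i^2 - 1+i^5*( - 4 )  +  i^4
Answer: C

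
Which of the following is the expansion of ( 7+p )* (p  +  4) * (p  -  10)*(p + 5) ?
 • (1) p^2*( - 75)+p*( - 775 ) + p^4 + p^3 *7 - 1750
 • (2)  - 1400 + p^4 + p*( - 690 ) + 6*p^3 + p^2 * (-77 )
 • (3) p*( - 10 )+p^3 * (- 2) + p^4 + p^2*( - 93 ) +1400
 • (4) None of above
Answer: 2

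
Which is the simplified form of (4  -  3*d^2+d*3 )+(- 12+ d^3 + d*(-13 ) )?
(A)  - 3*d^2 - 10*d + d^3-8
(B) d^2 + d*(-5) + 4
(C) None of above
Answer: A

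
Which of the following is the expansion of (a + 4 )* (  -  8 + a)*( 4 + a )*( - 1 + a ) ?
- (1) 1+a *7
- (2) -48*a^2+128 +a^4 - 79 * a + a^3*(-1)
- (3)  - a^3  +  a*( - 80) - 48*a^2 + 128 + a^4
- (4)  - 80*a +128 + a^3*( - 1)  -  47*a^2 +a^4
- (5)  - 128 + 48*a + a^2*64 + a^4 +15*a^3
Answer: 3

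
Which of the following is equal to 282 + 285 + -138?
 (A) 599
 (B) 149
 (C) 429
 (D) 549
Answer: C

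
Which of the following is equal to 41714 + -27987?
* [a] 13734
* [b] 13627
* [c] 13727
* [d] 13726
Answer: c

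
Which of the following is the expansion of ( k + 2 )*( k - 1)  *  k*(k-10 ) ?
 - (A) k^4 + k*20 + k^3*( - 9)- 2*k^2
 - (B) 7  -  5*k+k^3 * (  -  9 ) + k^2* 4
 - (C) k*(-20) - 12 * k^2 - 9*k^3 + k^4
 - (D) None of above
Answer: D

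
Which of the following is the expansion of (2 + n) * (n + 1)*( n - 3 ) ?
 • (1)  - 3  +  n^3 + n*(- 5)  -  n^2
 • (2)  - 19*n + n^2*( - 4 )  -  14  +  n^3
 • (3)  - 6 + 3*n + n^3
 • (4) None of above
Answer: 4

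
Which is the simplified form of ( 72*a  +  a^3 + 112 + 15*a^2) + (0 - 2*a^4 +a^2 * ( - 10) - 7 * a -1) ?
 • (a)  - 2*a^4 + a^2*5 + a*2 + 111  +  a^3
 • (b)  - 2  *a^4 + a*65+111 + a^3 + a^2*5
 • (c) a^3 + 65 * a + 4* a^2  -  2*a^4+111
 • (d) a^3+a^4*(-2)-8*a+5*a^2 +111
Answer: b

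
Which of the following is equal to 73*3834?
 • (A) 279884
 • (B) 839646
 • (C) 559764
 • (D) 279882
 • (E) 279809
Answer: D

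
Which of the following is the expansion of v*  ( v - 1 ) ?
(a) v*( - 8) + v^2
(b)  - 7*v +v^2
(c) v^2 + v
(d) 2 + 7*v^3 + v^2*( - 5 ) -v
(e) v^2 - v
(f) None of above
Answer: e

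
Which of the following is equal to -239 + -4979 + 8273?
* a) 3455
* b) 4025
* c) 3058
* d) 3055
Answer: d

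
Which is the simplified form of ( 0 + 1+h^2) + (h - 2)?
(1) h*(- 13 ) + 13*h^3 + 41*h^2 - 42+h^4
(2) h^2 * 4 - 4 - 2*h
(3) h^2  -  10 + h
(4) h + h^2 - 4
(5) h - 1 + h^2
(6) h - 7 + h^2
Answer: 5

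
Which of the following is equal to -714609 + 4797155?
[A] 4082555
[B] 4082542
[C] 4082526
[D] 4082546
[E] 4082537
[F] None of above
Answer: D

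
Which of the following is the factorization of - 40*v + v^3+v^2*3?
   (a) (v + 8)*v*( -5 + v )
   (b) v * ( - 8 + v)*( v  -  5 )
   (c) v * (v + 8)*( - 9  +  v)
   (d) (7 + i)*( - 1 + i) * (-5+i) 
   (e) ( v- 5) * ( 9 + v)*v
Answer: a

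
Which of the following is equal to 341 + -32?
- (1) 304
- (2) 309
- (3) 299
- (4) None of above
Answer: 2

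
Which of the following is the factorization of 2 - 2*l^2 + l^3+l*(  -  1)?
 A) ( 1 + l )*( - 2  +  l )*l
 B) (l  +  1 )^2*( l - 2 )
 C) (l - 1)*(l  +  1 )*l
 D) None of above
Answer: D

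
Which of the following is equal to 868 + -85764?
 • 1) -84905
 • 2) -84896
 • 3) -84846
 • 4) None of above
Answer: 2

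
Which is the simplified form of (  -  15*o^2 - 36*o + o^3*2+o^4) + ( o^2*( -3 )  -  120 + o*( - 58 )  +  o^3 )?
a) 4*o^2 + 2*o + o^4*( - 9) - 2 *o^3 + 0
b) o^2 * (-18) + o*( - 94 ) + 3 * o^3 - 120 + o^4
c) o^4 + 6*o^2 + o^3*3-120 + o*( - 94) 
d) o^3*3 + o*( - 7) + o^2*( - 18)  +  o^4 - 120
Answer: b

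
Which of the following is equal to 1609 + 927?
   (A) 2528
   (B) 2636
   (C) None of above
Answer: C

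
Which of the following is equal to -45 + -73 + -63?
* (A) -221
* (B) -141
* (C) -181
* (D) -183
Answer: C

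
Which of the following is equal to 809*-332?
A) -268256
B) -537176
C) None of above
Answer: C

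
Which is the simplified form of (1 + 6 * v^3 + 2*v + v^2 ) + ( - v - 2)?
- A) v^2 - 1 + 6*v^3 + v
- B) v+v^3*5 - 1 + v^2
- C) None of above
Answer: A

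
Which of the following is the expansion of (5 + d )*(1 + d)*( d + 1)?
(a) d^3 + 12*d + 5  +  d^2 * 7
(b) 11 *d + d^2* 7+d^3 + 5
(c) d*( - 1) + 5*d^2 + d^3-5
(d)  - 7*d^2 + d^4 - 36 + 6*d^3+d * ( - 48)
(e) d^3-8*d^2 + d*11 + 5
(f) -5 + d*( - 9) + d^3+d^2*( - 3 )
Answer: b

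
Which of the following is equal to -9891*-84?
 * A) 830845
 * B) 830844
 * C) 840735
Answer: B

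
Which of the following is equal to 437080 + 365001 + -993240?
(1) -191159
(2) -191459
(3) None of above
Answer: 1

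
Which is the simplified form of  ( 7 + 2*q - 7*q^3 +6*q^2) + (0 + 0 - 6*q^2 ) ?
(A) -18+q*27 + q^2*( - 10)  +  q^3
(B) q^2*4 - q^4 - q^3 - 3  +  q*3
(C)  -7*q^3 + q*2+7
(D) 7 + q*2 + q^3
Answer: C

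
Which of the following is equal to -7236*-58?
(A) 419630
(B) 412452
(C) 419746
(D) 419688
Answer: D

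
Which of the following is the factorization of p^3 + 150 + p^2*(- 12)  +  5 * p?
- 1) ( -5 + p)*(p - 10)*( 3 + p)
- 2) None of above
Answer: 1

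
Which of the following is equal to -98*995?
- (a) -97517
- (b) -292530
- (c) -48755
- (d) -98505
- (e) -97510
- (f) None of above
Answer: e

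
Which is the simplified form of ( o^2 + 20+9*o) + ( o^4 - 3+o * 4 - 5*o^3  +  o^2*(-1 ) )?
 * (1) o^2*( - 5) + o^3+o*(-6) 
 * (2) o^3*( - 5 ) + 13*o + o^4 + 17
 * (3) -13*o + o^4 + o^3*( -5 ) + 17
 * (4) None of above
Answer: 2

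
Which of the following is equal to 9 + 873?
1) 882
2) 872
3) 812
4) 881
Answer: 1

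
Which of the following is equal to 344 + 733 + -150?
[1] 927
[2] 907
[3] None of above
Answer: 1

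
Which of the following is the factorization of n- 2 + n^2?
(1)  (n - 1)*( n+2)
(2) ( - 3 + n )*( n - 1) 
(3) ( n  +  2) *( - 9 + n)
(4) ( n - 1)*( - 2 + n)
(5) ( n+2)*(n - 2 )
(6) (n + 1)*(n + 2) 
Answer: 1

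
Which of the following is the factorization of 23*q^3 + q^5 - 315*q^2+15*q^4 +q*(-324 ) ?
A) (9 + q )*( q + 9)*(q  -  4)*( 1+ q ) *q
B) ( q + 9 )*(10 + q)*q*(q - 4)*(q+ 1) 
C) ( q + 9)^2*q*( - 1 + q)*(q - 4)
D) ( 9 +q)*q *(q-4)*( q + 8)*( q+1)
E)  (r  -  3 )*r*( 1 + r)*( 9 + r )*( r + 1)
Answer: A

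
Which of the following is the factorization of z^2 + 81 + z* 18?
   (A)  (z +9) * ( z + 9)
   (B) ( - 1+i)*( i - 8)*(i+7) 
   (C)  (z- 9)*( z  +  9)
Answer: A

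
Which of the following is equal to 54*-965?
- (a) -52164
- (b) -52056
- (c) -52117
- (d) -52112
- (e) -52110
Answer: e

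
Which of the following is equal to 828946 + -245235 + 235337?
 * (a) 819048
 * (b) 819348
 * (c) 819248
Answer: a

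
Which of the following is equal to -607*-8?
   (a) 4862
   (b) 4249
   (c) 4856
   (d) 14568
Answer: c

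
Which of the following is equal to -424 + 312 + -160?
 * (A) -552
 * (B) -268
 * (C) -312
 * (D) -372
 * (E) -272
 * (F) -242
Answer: E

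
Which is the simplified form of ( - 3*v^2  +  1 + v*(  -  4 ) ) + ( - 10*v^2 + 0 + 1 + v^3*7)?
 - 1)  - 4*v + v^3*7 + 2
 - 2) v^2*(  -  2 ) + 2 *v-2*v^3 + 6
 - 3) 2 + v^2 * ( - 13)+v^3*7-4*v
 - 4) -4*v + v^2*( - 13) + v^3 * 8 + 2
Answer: 3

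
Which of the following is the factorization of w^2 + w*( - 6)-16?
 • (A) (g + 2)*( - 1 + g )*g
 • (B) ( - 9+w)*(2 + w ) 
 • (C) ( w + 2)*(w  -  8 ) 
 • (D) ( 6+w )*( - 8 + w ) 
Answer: C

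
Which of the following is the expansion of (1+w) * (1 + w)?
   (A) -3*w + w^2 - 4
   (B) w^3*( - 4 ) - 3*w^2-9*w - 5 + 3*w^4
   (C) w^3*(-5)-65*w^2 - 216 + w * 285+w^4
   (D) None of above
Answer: D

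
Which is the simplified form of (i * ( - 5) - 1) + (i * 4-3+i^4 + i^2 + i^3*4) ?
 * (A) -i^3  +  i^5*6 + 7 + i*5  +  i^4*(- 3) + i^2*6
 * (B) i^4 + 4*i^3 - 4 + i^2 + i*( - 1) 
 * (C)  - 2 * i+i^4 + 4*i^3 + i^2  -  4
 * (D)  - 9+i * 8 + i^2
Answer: B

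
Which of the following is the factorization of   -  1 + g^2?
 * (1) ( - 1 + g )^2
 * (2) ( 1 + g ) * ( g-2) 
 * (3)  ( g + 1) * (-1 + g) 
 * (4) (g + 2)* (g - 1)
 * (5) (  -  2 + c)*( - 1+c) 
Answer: 3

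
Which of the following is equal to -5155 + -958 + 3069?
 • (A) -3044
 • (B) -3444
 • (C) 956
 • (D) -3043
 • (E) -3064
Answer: A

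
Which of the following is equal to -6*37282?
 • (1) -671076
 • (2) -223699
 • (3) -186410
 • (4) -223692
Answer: 4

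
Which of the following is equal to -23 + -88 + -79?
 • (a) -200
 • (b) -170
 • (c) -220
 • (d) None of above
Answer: d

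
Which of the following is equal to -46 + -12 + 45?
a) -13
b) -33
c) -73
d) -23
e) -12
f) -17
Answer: a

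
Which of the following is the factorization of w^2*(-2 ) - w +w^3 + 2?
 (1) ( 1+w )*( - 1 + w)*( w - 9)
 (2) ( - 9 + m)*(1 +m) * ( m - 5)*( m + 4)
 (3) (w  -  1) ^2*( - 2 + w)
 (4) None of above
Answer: 4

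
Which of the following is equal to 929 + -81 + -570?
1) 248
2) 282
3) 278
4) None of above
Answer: 3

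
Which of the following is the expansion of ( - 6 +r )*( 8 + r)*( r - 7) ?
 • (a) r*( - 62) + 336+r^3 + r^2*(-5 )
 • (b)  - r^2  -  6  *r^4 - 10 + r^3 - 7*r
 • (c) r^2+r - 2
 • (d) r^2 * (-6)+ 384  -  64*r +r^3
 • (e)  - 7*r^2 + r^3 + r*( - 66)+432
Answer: a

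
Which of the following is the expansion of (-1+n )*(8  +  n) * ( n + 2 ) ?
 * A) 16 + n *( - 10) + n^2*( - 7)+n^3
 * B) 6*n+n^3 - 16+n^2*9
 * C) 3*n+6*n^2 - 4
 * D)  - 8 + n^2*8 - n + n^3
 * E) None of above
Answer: B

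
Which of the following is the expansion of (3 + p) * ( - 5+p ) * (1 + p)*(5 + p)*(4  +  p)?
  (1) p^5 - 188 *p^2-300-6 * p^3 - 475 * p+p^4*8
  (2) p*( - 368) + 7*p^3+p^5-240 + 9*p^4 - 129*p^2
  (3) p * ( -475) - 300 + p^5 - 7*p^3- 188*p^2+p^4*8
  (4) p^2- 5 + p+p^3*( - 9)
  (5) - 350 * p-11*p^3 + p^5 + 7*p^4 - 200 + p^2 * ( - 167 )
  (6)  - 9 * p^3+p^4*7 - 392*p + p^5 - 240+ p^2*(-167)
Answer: 1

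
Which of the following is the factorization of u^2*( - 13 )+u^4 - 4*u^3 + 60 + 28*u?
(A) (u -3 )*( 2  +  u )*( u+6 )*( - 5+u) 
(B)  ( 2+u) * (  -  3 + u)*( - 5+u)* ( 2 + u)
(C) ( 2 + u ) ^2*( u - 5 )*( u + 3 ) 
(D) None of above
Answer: B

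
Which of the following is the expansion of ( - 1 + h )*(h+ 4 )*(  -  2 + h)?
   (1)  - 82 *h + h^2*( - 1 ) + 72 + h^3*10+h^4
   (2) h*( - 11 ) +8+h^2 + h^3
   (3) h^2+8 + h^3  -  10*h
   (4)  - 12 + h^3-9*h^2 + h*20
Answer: 3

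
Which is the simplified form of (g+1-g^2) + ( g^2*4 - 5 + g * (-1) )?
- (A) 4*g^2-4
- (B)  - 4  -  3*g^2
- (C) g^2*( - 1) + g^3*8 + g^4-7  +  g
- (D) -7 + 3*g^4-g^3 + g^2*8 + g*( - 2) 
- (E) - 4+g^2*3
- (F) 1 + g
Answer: E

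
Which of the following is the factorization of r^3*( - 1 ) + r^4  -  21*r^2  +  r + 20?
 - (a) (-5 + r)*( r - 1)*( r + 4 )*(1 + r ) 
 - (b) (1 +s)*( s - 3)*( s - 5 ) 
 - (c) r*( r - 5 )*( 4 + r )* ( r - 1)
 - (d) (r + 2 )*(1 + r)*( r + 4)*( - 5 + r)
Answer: a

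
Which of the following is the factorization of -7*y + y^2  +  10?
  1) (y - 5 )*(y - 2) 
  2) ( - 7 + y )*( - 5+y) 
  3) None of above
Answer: 1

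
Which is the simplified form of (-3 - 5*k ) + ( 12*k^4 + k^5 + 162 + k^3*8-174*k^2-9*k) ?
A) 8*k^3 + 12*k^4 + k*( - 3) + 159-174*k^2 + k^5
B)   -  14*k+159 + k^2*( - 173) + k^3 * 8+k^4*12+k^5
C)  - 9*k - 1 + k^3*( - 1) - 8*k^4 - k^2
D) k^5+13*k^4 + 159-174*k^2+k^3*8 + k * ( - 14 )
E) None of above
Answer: E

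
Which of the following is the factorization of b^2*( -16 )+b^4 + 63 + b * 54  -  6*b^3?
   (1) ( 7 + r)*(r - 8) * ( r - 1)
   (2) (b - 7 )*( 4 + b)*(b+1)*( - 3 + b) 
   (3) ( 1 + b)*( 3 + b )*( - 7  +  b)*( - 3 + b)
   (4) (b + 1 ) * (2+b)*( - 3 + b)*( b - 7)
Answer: 3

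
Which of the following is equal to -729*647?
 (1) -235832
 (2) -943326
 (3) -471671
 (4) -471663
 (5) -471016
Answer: 4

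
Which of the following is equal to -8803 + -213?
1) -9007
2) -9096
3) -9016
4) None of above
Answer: 3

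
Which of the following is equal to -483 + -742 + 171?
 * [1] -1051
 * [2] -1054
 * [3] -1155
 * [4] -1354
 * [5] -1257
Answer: 2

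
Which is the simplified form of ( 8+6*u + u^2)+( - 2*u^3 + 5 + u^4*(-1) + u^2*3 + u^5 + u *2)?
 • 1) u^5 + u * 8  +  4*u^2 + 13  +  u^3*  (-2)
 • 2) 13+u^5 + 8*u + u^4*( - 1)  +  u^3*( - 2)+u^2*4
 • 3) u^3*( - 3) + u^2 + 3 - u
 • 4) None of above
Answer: 2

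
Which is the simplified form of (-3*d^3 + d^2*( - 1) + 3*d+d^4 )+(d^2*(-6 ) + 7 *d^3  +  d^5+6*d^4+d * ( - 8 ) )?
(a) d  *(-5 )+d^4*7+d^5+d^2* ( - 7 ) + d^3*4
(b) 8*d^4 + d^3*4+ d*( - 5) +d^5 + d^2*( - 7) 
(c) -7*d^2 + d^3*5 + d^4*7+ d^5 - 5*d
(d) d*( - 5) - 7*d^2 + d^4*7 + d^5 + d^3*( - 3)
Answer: a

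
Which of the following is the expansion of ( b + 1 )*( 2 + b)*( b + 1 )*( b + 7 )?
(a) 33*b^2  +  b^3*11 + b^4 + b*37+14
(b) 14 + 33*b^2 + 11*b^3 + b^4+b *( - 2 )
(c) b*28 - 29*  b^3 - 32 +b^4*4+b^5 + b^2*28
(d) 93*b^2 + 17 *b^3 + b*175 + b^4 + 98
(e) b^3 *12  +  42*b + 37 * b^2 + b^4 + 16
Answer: a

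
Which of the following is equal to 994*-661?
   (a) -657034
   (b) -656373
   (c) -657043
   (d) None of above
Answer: a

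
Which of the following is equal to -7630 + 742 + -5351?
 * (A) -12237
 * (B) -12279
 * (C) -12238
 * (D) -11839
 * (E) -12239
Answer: E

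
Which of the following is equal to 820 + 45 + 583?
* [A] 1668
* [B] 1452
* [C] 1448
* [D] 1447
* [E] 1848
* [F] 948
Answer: C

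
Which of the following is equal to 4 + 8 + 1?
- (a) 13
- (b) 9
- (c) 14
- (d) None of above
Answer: a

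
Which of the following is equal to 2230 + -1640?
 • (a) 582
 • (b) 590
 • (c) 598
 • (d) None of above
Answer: b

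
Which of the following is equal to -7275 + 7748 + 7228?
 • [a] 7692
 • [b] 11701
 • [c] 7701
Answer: c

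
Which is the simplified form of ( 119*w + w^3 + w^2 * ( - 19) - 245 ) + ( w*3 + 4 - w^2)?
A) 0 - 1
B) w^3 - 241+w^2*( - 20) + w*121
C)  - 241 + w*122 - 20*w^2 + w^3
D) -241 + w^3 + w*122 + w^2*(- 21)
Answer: C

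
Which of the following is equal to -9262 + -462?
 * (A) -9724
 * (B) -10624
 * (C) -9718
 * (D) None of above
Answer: A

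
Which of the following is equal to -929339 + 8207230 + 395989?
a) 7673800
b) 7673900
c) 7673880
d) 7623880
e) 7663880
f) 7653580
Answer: c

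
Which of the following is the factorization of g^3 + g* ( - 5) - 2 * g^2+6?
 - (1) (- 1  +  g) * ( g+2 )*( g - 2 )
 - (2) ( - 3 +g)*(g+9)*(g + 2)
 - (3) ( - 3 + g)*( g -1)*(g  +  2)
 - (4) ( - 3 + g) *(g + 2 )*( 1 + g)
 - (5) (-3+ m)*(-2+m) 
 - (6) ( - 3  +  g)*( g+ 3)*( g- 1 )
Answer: 3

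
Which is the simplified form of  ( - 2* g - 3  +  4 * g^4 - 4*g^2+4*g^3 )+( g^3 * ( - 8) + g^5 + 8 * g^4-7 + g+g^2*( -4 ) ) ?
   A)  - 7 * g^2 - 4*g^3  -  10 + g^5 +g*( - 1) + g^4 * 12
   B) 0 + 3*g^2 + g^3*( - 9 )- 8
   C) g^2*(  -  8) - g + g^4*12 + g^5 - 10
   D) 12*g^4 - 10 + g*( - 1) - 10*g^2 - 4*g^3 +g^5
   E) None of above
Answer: E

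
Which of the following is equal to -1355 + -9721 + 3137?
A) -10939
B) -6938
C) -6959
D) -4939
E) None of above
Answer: E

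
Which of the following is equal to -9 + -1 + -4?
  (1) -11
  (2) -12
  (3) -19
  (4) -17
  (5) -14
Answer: 5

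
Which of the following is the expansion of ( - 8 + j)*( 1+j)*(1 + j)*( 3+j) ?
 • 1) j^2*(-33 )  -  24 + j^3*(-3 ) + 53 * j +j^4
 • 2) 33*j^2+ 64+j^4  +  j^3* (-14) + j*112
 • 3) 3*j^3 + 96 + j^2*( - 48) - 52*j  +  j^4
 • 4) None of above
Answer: 4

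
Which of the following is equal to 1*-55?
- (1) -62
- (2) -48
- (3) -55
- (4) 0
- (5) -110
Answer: 3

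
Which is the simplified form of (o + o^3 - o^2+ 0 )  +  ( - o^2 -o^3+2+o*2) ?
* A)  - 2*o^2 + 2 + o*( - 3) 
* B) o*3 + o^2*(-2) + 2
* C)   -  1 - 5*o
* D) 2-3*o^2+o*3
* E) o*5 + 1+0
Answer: B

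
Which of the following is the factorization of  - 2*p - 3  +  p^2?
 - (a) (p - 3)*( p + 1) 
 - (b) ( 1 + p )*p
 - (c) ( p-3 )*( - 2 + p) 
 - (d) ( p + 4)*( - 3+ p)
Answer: a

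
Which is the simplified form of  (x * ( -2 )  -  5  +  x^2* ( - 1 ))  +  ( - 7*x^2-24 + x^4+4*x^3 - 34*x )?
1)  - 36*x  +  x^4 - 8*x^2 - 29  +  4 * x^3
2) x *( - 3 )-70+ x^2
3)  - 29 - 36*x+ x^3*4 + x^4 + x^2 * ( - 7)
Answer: 1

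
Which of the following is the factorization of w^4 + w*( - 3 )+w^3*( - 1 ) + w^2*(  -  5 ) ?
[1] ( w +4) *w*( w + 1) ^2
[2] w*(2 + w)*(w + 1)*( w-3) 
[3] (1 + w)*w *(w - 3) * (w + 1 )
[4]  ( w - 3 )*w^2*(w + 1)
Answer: 3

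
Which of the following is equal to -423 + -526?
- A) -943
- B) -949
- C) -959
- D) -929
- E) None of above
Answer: B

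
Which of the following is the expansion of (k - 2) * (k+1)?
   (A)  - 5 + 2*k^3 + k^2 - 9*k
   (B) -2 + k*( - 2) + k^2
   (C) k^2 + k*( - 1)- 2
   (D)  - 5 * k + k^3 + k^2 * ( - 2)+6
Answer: C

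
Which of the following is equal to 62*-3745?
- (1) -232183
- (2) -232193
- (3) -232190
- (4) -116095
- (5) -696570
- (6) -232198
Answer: 3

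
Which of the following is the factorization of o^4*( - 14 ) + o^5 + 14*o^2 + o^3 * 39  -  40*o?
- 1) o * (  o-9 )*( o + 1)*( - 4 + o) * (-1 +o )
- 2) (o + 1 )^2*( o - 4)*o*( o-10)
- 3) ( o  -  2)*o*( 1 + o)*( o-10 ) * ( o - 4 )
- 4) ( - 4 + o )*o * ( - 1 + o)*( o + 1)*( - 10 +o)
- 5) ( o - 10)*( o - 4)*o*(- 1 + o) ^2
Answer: 4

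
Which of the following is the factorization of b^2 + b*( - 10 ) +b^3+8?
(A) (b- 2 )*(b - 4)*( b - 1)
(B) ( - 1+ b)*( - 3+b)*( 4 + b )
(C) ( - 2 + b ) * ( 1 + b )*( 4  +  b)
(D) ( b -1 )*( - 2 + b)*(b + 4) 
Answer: D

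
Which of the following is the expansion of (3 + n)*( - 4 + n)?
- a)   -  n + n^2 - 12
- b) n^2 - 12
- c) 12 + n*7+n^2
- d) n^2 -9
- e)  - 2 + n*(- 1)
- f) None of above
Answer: a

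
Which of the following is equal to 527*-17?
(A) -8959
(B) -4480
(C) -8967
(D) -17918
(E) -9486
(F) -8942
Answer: A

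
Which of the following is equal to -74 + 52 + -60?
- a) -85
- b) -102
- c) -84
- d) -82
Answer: d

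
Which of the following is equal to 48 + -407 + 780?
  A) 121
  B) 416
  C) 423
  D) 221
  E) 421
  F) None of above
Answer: E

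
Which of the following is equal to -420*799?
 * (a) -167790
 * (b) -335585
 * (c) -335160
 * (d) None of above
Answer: d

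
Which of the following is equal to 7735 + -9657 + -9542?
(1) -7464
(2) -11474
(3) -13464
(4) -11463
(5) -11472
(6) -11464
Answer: 6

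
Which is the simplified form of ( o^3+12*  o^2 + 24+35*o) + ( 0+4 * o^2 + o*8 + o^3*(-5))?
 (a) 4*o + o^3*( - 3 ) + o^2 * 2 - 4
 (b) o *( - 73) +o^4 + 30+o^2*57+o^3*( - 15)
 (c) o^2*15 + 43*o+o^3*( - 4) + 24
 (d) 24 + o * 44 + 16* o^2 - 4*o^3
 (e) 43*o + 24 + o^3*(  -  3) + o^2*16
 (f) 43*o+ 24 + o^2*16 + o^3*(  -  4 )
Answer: f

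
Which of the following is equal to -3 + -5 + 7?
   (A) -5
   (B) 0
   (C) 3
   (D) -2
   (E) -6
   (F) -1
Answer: F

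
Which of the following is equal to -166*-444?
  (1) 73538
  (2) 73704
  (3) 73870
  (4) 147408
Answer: 2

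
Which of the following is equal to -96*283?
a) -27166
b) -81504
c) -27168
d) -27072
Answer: c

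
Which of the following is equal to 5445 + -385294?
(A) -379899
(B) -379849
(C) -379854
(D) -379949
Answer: B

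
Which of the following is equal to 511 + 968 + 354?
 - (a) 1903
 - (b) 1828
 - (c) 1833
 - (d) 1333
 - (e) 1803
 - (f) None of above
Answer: c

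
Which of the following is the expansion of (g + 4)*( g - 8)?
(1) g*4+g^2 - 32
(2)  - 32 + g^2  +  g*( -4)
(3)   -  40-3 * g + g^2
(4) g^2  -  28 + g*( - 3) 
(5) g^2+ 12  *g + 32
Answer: 2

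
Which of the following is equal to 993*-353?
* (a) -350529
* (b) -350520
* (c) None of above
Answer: a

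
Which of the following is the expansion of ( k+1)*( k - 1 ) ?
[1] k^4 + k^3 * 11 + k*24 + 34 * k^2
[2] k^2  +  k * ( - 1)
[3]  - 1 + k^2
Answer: 3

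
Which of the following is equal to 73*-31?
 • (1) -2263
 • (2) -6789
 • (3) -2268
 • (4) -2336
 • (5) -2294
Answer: 1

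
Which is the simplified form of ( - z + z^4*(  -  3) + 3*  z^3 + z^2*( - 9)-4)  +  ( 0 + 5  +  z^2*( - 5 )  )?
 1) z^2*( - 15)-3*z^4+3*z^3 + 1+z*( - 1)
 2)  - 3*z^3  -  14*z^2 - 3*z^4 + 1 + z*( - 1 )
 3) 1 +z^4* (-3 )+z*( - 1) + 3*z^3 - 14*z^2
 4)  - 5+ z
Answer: 3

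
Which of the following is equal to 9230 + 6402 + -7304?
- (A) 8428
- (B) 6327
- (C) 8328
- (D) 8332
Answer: C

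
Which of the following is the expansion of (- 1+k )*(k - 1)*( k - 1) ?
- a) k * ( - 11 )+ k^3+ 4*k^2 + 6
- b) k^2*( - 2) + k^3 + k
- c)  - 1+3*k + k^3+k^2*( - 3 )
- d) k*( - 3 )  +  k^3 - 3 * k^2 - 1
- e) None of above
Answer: c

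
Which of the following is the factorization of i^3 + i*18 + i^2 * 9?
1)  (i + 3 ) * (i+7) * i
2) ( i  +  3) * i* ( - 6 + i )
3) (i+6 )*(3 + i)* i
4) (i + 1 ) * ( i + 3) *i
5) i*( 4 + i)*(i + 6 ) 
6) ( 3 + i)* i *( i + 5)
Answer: 3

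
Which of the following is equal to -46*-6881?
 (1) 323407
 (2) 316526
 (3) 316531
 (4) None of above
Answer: 2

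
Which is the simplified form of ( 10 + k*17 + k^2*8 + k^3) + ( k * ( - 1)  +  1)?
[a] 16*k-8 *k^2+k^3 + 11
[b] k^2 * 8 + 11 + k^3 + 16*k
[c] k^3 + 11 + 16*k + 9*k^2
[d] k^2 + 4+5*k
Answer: b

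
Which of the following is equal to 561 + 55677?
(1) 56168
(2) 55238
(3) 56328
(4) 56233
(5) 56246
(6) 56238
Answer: 6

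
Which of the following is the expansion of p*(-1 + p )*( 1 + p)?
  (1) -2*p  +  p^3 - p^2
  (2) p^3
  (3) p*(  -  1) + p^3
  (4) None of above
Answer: 3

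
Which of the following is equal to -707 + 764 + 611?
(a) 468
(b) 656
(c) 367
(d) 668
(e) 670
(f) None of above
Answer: d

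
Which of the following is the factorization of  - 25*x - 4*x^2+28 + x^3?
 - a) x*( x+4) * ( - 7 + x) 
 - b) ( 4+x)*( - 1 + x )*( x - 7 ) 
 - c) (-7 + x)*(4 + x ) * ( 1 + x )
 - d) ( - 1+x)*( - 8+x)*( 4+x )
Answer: b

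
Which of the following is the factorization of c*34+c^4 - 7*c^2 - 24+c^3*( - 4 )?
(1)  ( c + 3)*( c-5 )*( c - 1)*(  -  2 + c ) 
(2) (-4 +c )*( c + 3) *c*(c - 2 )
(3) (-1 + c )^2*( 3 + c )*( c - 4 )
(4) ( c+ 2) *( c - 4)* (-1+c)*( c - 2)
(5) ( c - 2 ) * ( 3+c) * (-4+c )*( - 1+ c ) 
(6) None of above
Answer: 5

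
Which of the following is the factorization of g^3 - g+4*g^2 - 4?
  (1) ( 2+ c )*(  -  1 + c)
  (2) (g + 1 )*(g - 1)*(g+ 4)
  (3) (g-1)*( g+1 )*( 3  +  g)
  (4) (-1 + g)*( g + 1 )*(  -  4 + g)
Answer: 2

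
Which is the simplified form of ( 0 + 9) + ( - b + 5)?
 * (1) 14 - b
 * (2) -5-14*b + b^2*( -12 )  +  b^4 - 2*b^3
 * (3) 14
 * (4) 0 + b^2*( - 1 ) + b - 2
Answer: 1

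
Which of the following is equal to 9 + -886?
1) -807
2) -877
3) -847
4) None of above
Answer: 2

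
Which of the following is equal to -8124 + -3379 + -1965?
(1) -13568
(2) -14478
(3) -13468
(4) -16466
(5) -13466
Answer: 3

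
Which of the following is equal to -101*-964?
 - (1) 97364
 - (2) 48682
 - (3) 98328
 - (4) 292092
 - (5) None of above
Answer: 1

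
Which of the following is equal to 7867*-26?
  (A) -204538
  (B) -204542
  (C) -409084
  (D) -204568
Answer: B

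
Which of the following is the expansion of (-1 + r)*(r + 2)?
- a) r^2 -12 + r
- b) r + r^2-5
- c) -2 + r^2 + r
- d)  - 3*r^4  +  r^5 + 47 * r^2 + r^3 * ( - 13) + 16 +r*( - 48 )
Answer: c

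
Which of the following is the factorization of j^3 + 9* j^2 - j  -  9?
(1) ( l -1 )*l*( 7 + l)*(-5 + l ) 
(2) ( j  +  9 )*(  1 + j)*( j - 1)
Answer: 2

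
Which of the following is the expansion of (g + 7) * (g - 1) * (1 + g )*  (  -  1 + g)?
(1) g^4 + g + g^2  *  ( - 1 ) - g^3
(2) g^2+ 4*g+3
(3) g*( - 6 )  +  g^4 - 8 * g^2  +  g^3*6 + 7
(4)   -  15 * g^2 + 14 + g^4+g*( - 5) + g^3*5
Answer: 3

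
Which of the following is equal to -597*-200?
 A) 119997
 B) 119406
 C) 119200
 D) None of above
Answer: D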